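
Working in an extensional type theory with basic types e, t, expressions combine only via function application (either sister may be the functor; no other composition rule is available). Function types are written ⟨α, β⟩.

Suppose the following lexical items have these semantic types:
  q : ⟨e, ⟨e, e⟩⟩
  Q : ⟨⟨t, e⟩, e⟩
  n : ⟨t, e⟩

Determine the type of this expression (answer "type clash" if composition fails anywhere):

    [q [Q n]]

[Q n]: ⟨⟨t, e⟩, e⟩ applied to ⟨t, e⟩ yields e.
[q [Q n]]: ⟨e, ⟨e, e⟩⟩ applied to e yields ⟨e, e⟩.

⟨e, e⟩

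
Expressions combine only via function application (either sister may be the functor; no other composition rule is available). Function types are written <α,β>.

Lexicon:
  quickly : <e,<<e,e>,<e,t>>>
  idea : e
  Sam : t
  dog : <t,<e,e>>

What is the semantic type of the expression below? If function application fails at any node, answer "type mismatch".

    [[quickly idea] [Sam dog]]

<e,t>

[quickly idea]: <e,<<e,e>,<e,t>>> applied to e yields <<e,e>,<e,t>>.
[Sam dog]: <t,<e,e>> applied to t yields <e,e>.
[[quickly idea] [Sam dog]]: <<e,e>,<e,t>> applied to <e,e> yields <e,t>.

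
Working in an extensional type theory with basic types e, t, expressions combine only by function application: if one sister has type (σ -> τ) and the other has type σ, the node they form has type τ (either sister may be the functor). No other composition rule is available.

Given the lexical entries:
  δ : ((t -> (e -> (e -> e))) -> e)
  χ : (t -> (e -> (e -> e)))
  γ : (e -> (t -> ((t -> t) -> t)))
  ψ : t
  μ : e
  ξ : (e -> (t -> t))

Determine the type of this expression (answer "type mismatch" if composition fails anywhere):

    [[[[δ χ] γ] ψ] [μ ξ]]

t

At [δ χ], δ : ((t -> (e -> (e -> e))) -> e) takes χ : (t -> (e -> (e -> e))), giving e.
At [[δ χ] γ], γ : (e -> (t -> ((t -> t) -> t))) takes [δ χ] : e, giving (t -> ((t -> t) -> t)).
At [[[δ χ] γ] ψ], [[δ χ] γ] : (t -> ((t -> t) -> t)) takes ψ : t, giving ((t -> t) -> t).
At [μ ξ], ξ : (e -> (t -> t)) takes μ : e, giving (t -> t).
At [[[[δ χ] γ] ψ] [μ ξ]], [[[δ χ] γ] ψ] : ((t -> t) -> t) takes [μ ξ] : (t -> t), giving t.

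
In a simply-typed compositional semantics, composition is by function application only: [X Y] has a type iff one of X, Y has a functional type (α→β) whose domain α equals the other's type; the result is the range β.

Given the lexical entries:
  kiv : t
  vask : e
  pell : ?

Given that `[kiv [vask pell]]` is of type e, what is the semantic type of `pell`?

[kiv [vask pell]] must have type e. The sister kiv has type t; that is not a function onto e, so [vask pell] must be the functor, of type (t→e).
[vask pell] must have type (t→e). The sister vask has type e; that is not a function onto (t→e), so pell must be the functor, of type (e→(t→e)).

(e→(t→e))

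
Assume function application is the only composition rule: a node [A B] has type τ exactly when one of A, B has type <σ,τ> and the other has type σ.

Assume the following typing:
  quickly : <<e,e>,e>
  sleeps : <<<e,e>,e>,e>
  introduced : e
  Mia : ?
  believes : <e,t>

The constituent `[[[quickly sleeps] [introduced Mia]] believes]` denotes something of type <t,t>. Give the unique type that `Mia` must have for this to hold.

<e,<e,<<e,t>,<t,t>>>>

At [[[quickly sleeps] [introduced Mia]] believes] (required: <t,t>): believes is <e,t>, which is not a function with range <t,t>; hence [[quickly sleeps] [introduced Mia]] is the functor — type <<e,t>,<t,t>>.
At [[quickly sleeps] [introduced Mia]] (required: <<e,t>,<t,t>>): [quickly sleeps] is e, which is not a function with range <<e,t>,<t,t>>; hence [introduced Mia] is the functor — type <e,<<e,t>,<t,t>>>.
At [introduced Mia] (required: <e,<<e,t>,<t,t>>>): introduced is e, which is not a function with range <e,<<e,t>,<t,t>>>; hence Mia is the functor — type <e,<e,<<e,t>,<t,t>>>>.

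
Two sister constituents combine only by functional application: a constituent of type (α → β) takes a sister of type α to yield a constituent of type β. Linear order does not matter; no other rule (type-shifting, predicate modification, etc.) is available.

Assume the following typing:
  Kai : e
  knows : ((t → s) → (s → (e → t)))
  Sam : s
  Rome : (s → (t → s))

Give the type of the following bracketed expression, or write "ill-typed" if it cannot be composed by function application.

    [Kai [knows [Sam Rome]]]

ill-typed

[Sam Rome]: Rome is (s → (t → s)), Sam is s; result (t → s).
[knows [Sam Rome]]: knows is ((t → s) → (s → (e → t))), [Sam Rome] is (t → s); result (s → (e → t)).
[Kai [knows [Sam Rome]]]: e with (s → (e → t)) — neither is a function whose domain matches the other; composition fails here.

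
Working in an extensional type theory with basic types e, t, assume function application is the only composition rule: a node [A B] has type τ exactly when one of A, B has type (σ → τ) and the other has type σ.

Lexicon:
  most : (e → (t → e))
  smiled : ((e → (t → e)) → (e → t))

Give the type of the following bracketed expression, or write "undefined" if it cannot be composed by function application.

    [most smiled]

[most smiled]: smiled is ((e → (t → e)) → (e → t)), most is (e → (t → e)); result (e → t).

(e → t)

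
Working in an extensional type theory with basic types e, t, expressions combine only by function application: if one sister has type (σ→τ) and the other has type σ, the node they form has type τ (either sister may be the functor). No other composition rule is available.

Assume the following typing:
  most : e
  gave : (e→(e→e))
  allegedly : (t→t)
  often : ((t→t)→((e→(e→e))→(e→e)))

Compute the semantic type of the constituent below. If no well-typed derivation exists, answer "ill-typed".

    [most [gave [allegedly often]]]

e

[allegedly often]: often is ((t→t)→((e→(e→e))→(e→e))), allegedly is (t→t); result ((e→(e→e))→(e→e)).
[gave [allegedly often]]: [allegedly often] is ((e→(e→e))→(e→e)), gave is (e→(e→e)); result (e→e).
[most [gave [allegedly often]]]: [gave [allegedly often]] is (e→e), most is e; result e.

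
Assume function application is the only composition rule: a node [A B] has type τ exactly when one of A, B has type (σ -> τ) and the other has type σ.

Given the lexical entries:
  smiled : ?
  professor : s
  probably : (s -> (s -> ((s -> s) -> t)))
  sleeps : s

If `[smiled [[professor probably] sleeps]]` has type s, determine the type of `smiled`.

[smiled [[professor probably] sleeps]] is required to be s. [[professor probably] sleeps] : ((s -> s) -> t) cannot yield s as functor, so smiled : (((s -> s) -> t) -> s).

(((s -> s) -> t) -> s)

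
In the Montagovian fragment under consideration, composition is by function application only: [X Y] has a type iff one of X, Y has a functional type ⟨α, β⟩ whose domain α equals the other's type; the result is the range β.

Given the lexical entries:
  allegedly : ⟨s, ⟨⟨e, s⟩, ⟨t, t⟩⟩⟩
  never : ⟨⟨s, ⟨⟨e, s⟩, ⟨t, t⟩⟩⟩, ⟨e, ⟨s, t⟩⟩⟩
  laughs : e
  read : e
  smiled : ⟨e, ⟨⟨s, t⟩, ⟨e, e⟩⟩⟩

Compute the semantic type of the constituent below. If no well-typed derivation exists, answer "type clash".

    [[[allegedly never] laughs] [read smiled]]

⟨e, e⟩

[allegedly never]: never is ⟨⟨s, ⟨⟨e, s⟩, ⟨t, t⟩⟩⟩, ⟨e, ⟨s, t⟩⟩⟩, allegedly is ⟨s, ⟨⟨e, s⟩, ⟨t, t⟩⟩⟩; result ⟨e, ⟨s, t⟩⟩.
[[allegedly never] laughs]: [allegedly never] is ⟨e, ⟨s, t⟩⟩, laughs is e; result ⟨s, t⟩.
[read smiled]: smiled is ⟨e, ⟨⟨s, t⟩, ⟨e, e⟩⟩⟩, read is e; result ⟨⟨s, t⟩, ⟨e, e⟩⟩.
[[[allegedly never] laughs] [read smiled]]: [read smiled] is ⟨⟨s, t⟩, ⟨e, e⟩⟩, [[allegedly never] laughs] is ⟨s, t⟩; result ⟨e, e⟩.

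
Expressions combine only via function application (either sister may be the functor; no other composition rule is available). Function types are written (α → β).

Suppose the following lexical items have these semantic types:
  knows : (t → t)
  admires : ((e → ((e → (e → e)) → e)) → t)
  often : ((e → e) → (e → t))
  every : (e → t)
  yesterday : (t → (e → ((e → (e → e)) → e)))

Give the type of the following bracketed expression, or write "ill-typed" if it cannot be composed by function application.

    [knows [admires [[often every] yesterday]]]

ill-typed

[often every]: ((e → e) → (e → t)) and (e → t) cannot combine by function application — type clash.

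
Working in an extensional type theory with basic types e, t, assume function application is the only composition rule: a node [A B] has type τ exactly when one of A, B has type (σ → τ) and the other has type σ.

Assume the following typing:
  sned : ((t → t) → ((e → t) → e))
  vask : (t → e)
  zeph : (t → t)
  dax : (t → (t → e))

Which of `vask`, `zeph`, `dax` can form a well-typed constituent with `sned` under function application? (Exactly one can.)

zeph

vask : (t → e) — neither side's domain matches the other.
zeph — combines: sned : ((t → t) → ((e → t) → e)) takes zeph : (t → t) as argument, giving ((e → t) → e).
dax : (t → (t → e)) — neither side's domain matches the other.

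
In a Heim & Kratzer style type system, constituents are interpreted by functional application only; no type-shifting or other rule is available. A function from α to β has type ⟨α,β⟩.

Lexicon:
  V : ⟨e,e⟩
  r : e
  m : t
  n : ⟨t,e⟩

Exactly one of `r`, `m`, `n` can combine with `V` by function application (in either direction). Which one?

r

r — combines: V : ⟨e,e⟩ takes r : e as argument, giving e.
m : t — no; V wants e, and m wants nothing (atomic).
n : ⟨t,e⟩ — no; V wants e, and n wants t.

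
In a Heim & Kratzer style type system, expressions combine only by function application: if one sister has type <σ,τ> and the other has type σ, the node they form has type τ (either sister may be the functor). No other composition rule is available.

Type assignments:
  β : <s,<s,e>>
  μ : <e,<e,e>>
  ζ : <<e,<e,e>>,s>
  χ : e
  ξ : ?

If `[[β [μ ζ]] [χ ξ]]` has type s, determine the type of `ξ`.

[[β [μ ζ]] [χ ξ]] is required to be s. [β [μ ζ]] : <s,e> cannot yield s as functor, so [χ ξ] : <<s,e>,s>.
[χ ξ] is required to be <<s,e>,s>. χ : e cannot yield <<s,e>,s> as functor, so ξ : <e,<<s,e>,s>>.

<e,<<s,e>,s>>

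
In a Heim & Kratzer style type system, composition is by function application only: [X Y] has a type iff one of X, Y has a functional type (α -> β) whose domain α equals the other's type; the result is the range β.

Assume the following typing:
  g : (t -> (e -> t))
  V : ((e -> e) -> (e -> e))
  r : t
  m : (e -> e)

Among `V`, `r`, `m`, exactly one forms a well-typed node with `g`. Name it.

V : ((e -> e) -> (e -> e)) — neither side's domain matches the other.
r — combines: g : (t -> (e -> t)) takes r : t as argument, giving (e -> t).
m : (e -> e) — neither side's domain matches the other.

r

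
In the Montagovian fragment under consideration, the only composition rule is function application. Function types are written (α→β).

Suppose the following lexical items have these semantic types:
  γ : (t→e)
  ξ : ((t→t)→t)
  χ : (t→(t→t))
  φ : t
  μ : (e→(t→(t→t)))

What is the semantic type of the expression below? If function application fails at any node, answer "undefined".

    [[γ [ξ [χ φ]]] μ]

(t→(t→t))

[χ φ]: functor χ : (t→(t→t)), argument φ : t; result (t→t).
[ξ [χ φ]]: functor ξ : ((t→t)→t), argument [χ φ] : (t→t); result t.
[γ [ξ [χ φ]]]: functor γ : (t→e), argument [ξ [χ φ]] : t; result e.
[[γ [ξ [χ φ]]] μ]: functor μ : (e→(t→(t→t))), argument [γ [ξ [χ φ]]] : e; result (t→(t→t)).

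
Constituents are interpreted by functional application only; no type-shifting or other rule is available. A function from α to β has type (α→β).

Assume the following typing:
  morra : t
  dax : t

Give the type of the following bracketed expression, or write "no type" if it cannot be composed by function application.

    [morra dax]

[morra dax]: t with t — neither is a function whose domain matches the other; composition fails here.

no type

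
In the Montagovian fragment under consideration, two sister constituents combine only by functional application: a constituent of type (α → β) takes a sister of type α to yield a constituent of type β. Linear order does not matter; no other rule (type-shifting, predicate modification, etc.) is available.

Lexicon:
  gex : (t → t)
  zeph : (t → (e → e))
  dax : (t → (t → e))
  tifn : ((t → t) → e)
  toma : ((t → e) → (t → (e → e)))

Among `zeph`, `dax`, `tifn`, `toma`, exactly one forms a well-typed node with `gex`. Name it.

tifn

zeph : (t → (e → e)) — no; gex wants t, and zeph wants t.
dax : (t → (t → e)) — no; gex wants t, and dax wants t.
tifn — combines: tifn : ((t → t) → e) takes gex : (t → t) as argument, giving e.
toma : ((t → e) → (t → (e → e))) — no; gex wants t, and toma wants (t → e).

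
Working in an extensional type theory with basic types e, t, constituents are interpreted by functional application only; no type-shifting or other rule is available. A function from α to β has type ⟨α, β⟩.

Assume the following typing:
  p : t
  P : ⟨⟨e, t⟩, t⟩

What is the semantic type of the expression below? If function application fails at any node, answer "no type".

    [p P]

no type

[p P]: t and ⟨⟨e, t⟩, t⟩ cannot combine by function application — type clash.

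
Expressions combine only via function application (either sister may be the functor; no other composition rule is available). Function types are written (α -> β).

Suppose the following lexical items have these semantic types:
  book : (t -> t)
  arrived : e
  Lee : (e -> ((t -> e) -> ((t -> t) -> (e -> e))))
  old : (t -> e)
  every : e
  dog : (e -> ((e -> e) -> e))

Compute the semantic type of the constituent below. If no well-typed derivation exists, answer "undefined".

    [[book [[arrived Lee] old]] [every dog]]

[arrived Lee]: Lee is (e -> ((t -> e) -> ((t -> t) -> (e -> e)))), arrived is e; result ((t -> e) -> ((t -> t) -> (e -> e))).
[[arrived Lee] old]: [arrived Lee] is ((t -> e) -> ((t -> t) -> (e -> e))), old is (t -> e); result ((t -> t) -> (e -> e)).
[book [[arrived Lee] old]]: [[arrived Lee] old] is ((t -> t) -> (e -> e)), book is (t -> t); result (e -> e).
[every dog]: dog is (e -> ((e -> e) -> e)), every is e; result ((e -> e) -> e).
[[book [[arrived Lee] old]] [every dog]]: [every dog] is ((e -> e) -> e), [book [[arrived Lee] old]] is (e -> e); result e.

e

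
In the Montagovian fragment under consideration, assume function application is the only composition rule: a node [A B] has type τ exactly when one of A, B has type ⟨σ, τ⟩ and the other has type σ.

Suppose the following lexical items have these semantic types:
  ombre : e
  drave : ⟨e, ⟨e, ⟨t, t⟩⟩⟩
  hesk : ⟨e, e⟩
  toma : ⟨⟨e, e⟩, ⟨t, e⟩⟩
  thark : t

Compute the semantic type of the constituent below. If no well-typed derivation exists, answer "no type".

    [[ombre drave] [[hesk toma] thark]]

[ombre drave]: ⟨e, ⟨e, ⟨t, t⟩⟩⟩ applied to e yields ⟨e, ⟨t, t⟩⟩.
[hesk toma]: ⟨⟨e, e⟩, ⟨t, e⟩⟩ applied to ⟨e, e⟩ yields ⟨t, e⟩.
[[hesk toma] thark]: ⟨t, e⟩ applied to t yields e.
[[ombre drave] [[hesk toma] thark]]: ⟨e, ⟨t, t⟩⟩ applied to e yields ⟨t, t⟩.

⟨t, t⟩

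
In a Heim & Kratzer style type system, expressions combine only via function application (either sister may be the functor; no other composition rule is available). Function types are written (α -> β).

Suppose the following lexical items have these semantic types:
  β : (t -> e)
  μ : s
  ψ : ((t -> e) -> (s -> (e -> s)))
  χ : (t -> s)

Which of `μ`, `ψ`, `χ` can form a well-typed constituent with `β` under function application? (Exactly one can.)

ψ

μ : s — β needs t; μ needs nothing (atomic); neither fits.
ψ — combines: ψ : ((t -> e) -> (s -> (e -> s))) takes β : (t -> e) as argument, giving (s -> (e -> s)).
χ : (t -> s) — β needs t; χ needs t; neither fits.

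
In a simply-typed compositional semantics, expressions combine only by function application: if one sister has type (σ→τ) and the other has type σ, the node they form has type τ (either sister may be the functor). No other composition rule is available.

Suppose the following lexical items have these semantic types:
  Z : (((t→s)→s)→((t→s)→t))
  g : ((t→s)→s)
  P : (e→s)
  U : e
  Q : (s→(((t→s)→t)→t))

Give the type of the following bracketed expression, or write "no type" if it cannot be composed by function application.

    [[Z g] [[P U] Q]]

[Z g] — Z of type (((t→s)→s)→((t→s)→t)) combines with g of type ((t→s)→s): type ((t→s)→t).
[P U] — P of type (e→s) combines with U of type e: type s.
[[P U] Q] — Q of type (s→(((t→s)→t)→t)) combines with [P U] of type s: type (((t→s)→t)→t).
[[Z g] [[P U] Q]] — [[P U] Q] of type (((t→s)→t)→t) combines with [Z g] of type ((t→s)→t): type t.

t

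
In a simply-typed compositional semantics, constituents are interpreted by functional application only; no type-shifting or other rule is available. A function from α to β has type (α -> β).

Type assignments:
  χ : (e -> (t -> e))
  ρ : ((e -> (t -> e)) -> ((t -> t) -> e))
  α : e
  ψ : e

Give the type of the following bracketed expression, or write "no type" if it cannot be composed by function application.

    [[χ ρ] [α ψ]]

no type

At [χ ρ], ρ : ((e -> (t -> e)) -> ((t -> t) -> e)) takes χ : (e -> (t -> e)), giving ((t -> t) -> e).
[α ψ]: e with e — neither is a function whose domain matches the other; composition fails here.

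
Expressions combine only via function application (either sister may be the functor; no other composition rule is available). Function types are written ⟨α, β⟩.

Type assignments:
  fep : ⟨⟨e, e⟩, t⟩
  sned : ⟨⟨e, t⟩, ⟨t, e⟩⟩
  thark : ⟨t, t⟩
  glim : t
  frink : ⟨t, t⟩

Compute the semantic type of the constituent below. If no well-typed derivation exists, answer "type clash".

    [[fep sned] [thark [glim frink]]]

type clash

[fep sned]: ⟨⟨e, e⟩, t⟩ with ⟨⟨e, t⟩, ⟨t, e⟩⟩ — neither is a function whose domain matches the other; composition fails here.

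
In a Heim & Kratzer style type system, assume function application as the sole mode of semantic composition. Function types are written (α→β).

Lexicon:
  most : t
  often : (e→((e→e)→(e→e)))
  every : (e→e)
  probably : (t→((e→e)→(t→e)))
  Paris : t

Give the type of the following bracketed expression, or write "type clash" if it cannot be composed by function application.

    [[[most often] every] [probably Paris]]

type clash

At [most often]: neither t nor (e→((e→e)→(e→e))) can take the other as argument; the node is ill-typed.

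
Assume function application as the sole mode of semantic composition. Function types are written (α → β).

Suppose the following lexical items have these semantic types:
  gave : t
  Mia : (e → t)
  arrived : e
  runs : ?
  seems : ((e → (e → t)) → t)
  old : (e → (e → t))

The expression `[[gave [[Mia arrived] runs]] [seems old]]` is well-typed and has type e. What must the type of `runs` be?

At [[gave [[Mia arrived] runs]] [seems old]] (required: e): [seems old] is t, which is not a function with range e; hence [gave [[Mia arrived] runs]] is the functor — type (t → e).
At [gave [[Mia arrived] runs]] (required: (t → e)): gave is t, which is not a function with range (t → e); hence [[Mia arrived] runs] is the functor — type (t → (t → e)).
At [[Mia arrived] runs] (required: (t → (t → e))): [Mia arrived] is t, which is not a function with range (t → (t → e)); hence runs is the functor — type (t → (t → (t → e))).

(t → (t → (t → e)))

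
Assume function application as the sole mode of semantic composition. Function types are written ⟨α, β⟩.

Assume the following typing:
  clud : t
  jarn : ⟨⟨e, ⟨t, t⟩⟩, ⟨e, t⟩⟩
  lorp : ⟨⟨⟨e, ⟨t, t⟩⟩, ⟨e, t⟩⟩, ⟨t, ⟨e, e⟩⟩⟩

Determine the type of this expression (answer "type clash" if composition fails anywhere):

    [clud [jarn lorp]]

[jarn lorp]: ⟨⟨⟨e, ⟨t, t⟩⟩, ⟨e, t⟩⟩, ⟨t, ⟨e, e⟩⟩⟩ applied to ⟨⟨e, ⟨t, t⟩⟩, ⟨e, t⟩⟩ yields ⟨t, ⟨e, e⟩⟩.
[clud [jarn lorp]]: ⟨t, ⟨e, e⟩⟩ applied to t yields ⟨e, e⟩.

⟨e, e⟩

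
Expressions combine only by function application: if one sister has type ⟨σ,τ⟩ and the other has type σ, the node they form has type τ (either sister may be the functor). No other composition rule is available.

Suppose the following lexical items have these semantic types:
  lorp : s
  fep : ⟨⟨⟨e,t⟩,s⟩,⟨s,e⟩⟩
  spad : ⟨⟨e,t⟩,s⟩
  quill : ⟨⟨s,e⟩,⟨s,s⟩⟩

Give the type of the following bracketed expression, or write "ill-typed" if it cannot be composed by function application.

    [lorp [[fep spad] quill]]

s

[fep spad]: functor fep : ⟨⟨⟨e,t⟩,s⟩,⟨s,e⟩⟩, argument spad : ⟨⟨e,t⟩,s⟩; result ⟨s,e⟩.
[[fep spad] quill]: functor quill : ⟨⟨s,e⟩,⟨s,s⟩⟩, argument [fep spad] : ⟨s,e⟩; result ⟨s,s⟩.
[lorp [[fep spad] quill]]: functor [[fep spad] quill] : ⟨s,s⟩, argument lorp : s; result s.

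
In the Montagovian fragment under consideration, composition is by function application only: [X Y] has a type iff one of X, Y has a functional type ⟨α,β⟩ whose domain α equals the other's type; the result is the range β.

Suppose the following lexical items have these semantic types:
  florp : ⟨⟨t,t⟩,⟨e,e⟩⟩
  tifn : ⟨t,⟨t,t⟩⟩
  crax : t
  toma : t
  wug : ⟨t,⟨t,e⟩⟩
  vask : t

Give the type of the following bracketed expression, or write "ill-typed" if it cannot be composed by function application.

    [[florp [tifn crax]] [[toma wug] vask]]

[tifn crax]: ⟨t,⟨t,t⟩⟩ applied to t yields ⟨t,t⟩.
[florp [tifn crax]]: ⟨⟨t,t⟩,⟨e,e⟩⟩ applied to ⟨t,t⟩ yields ⟨e,e⟩.
[toma wug]: ⟨t,⟨t,e⟩⟩ applied to t yields ⟨t,e⟩.
[[toma wug] vask]: ⟨t,e⟩ applied to t yields e.
[[florp [tifn crax]] [[toma wug] vask]]: ⟨e,e⟩ applied to e yields e.

e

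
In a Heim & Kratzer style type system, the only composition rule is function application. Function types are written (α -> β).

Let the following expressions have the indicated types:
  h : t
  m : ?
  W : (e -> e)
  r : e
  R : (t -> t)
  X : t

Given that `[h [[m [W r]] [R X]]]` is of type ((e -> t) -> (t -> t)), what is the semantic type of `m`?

(e -> (t -> (t -> ((e -> t) -> (t -> t)))))

[h [[m [W r]] [R X]]] is required to be ((e -> t) -> (t -> t)). h : t cannot yield ((e -> t) -> (t -> t)) as functor, so [[m [W r]] [R X]] : (t -> ((e -> t) -> (t -> t))).
[[m [W r]] [R X]] is required to be (t -> ((e -> t) -> (t -> t))). [R X] : t cannot yield (t -> ((e -> t) -> (t -> t))) as functor, so [m [W r]] : (t -> (t -> ((e -> t) -> (t -> t)))).
[m [W r]] is required to be (t -> (t -> ((e -> t) -> (t -> t)))). [W r] : e cannot yield (t -> (t -> ((e -> t) -> (t -> t)))) as functor, so m : (e -> (t -> (t -> ((e -> t) -> (t -> t))))).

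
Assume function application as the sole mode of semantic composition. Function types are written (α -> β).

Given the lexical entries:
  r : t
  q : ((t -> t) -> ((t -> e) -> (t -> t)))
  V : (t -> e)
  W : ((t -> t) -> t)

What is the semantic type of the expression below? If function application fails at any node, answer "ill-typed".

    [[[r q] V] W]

At [r q]: neither t nor ((t -> t) -> ((t -> e) -> (t -> t))) can take the other as argument; the node is ill-typed.

ill-typed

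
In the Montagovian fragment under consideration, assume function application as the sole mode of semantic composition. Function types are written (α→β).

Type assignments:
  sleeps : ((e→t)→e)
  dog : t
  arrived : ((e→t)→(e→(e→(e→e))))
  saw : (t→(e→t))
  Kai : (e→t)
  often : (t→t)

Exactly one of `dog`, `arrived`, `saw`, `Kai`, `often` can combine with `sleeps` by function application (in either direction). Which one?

dog : t — sleeps needs (e→t); dog needs nothing (atomic); neither fits.
arrived : ((e→t)→(e→(e→(e→e)))) — sleeps needs (e→t); arrived needs (e→t); neither fits.
saw : (t→(e→t)) — sleeps needs (e→t); saw needs t; neither fits.
Kai — combines: sleeps : ((e→t)→e) takes Kai : (e→t) as argument, giving e.
often : (t→t) — sleeps needs (e→t); often needs t; neither fits.

Kai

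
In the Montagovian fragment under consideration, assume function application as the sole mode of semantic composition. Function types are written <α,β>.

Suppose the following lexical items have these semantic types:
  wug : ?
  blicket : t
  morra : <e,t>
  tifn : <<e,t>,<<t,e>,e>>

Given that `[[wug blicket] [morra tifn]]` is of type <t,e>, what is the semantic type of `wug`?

[[wug blicket] [morra tifn]] must have type <t,e>. The sister [morra tifn] has type <<t,e>,e>; that is not a function onto <t,e>, so [wug blicket] must be the functor, of type <<<t,e>,e>,<t,e>>.
[wug blicket] must have type <<<t,e>,e>,<t,e>>. The sister blicket has type t; that is not a function onto <<<t,e>,e>,<t,e>>, so wug must be the functor, of type <t,<<<t,e>,e>,<t,e>>>.

<t,<<<t,e>,e>,<t,e>>>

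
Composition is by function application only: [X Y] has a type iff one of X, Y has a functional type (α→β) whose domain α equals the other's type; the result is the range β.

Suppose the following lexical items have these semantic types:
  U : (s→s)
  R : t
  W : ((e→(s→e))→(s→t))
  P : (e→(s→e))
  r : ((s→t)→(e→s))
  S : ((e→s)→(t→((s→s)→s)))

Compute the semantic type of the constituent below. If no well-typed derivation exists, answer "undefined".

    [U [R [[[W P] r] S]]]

s

At [W P], W : ((e→(s→e))→(s→t)) takes P : (e→(s→e)), giving (s→t).
At [[W P] r], r : ((s→t)→(e→s)) takes [W P] : (s→t), giving (e→s).
At [[[W P] r] S], S : ((e→s)→(t→((s→s)→s))) takes [[W P] r] : (e→s), giving (t→((s→s)→s)).
At [R [[[W P] r] S]], [[[W P] r] S] : (t→((s→s)→s)) takes R : t, giving ((s→s)→s).
At [U [R [[[W P] r] S]]], [R [[[W P] r] S]] : ((s→s)→s) takes U : (s→s), giving s.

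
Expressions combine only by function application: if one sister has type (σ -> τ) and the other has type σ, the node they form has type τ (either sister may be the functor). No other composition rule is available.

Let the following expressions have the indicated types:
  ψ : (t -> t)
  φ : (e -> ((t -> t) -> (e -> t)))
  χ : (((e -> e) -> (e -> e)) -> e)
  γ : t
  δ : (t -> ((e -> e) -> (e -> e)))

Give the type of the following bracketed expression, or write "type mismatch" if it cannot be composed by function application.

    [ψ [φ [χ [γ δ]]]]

At [γ δ], δ : (t -> ((e -> e) -> (e -> e))) takes γ : t, giving ((e -> e) -> (e -> e)).
At [χ [γ δ]], χ : (((e -> e) -> (e -> e)) -> e) takes [γ δ] : ((e -> e) -> (e -> e)), giving e.
At [φ [χ [γ δ]]], φ : (e -> ((t -> t) -> (e -> t))) takes [χ [γ δ]] : e, giving ((t -> t) -> (e -> t)).
At [ψ [φ [χ [γ δ]]]], [φ [χ [γ δ]]] : ((t -> t) -> (e -> t)) takes ψ : (t -> t), giving (e -> t).

(e -> t)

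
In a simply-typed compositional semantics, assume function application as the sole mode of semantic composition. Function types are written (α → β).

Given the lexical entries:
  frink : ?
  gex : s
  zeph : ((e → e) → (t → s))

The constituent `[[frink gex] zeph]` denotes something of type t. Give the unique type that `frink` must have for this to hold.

(s → (((e → e) → (t → s)) → t))

[[frink gex] zeph] is required to be t. zeph : ((e → e) → (t → s)) cannot yield t as functor, so [frink gex] : (((e → e) → (t → s)) → t).
[frink gex] is required to be (((e → e) → (t → s)) → t). gex : s cannot yield (((e → e) → (t → s)) → t) as functor, so frink : (s → (((e → e) → (t → s)) → t)).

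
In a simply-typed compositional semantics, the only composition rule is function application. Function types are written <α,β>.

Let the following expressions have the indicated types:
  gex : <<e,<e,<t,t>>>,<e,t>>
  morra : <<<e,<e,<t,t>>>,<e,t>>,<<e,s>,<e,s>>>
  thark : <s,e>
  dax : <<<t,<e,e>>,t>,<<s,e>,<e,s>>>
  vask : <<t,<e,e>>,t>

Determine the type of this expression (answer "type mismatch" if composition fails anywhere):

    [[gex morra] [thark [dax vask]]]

<e,s>

[gex morra] — morra of type <<<e,<e,<t,t>>>,<e,t>>,<<e,s>,<e,s>>> combines with gex of type <<e,<e,<t,t>>>,<e,t>>: type <<e,s>,<e,s>>.
[dax vask] — dax of type <<<t,<e,e>>,t>,<<s,e>,<e,s>>> combines with vask of type <<t,<e,e>>,t>: type <<s,e>,<e,s>>.
[thark [dax vask]] — [dax vask] of type <<s,e>,<e,s>> combines with thark of type <s,e>: type <e,s>.
[[gex morra] [thark [dax vask]]] — [gex morra] of type <<e,s>,<e,s>> combines with [thark [dax vask]] of type <e,s>: type <e,s>.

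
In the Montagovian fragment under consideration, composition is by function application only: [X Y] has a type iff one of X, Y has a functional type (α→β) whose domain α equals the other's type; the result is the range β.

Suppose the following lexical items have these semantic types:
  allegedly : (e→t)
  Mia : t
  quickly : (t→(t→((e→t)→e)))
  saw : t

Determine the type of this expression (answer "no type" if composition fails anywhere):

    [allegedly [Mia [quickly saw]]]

e

At [quickly saw], quickly : (t→(t→((e→t)→e))) takes saw : t, giving (t→((e→t)→e)).
At [Mia [quickly saw]], [quickly saw] : (t→((e→t)→e)) takes Mia : t, giving ((e→t)→e).
At [allegedly [Mia [quickly saw]]], [Mia [quickly saw]] : ((e→t)→e) takes allegedly : (e→t), giving e.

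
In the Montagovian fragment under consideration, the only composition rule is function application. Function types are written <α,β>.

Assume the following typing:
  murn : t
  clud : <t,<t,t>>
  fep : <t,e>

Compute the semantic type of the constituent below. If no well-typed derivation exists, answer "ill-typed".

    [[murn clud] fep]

At [murn clud], clud : <t,<t,t>> takes murn : t, giving <t,t>.
At [[murn clud] fep]: neither <t,t> nor <t,e> can take the other as argument; the node is ill-typed.

ill-typed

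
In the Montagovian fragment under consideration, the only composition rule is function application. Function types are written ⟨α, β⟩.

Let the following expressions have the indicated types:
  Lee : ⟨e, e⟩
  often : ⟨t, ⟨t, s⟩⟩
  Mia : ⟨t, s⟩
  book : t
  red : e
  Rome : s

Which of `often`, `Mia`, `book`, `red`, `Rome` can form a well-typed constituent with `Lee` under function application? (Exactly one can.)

red

often : ⟨t, ⟨t, s⟩⟩ — does not combine with Lee.
Mia : ⟨t, s⟩ — does not combine with Lee.
book : t — does not combine with Lee.
red — combines: Lee : ⟨e, e⟩ takes red : e as argument, giving e.
Rome : s — does not combine with Lee.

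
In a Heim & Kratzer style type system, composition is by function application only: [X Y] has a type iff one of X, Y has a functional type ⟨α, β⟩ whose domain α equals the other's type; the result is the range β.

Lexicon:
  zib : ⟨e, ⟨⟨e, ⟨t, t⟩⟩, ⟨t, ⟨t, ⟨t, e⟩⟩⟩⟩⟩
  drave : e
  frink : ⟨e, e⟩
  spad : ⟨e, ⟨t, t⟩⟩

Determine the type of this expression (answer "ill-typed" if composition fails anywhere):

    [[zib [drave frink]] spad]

[drave frink]: ⟨e, e⟩ applied to e yields e.
[zib [drave frink]]: ⟨e, ⟨⟨e, ⟨t, t⟩⟩, ⟨t, ⟨t, ⟨t, e⟩⟩⟩⟩⟩ applied to e yields ⟨⟨e, ⟨t, t⟩⟩, ⟨t, ⟨t, ⟨t, e⟩⟩⟩⟩.
[[zib [drave frink]] spad]: ⟨⟨e, ⟨t, t⟩⟩, ⟨t, ⟨t, ⟨t, e⟩⟩⟩⟩ applied to ⟨e, ⟨t, t⟩⟩ yields ⟨t, ⟨t, ⟨t, e⟩⟩⟩.

⟨t, ⟨t, ⟨t, e⟩⟩⟩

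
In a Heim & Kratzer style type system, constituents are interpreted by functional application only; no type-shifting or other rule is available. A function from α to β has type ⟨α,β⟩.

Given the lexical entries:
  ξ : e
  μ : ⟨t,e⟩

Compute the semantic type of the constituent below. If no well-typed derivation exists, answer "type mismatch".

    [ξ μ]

[ξ μ]: e and ⟨t,e⟩ cannot combine by function application — type clash.

type mismatch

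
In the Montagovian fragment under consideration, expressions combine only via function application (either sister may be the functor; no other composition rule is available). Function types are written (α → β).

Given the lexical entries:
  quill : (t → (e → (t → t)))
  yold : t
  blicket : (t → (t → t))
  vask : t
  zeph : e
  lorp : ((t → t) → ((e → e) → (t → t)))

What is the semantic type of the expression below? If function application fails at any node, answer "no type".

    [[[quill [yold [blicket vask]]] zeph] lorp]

[blicket vask]: (t → (t → t)) applied to t yields (t → t).
[yold [blicket vask]]: (t → t) applied to t yields t.
[quill [yold [blicket vask]]]: (t → (e → (t → t))) applied to t yields (e → (t → t)).
[[quill [yold [blicket vask]]] zeph]: (e → (t → t)) applied to e yields (t → t).
[[[quill [yold [blicket vask]]] zeph] lorp]: ((t → t) → ((e → e) → (t → t))) applied to (t → t) yields ((e → e) → (t → t)).

((e → e) → (t → t))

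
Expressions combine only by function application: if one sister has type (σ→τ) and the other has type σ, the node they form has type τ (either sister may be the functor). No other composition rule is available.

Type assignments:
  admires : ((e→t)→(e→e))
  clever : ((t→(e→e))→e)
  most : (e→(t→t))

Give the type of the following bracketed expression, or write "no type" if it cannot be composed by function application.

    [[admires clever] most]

[admires clever]: ((e→t)→(e→e)) and ((t→(e→e))→e) cannot combine by function application — type clash.

no type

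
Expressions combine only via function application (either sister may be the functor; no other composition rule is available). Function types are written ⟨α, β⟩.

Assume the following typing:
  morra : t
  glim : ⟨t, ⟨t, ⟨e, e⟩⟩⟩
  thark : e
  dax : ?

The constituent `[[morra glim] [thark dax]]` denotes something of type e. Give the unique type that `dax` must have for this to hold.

[[morra glim] [thark dax]] must have type e. The sister [morra glim] has type ⟨t, ⟨e, e⟩⟩; that is not a function onto e, so [thark dax] must be the functor, of type ⟨⟨t, ⟨e, e⟩⟩, e⟩.
[thark dax] must have type ⟨⟨t, ⟨e, e⟩⟩, e⟩. The sister thark has type e; that is not a function onto ⟨⟨t, ⟨e, e⟩⟩, e⟩, so dax must be the functor, of type ⟨e, ⟨⟨t, ⟨e, e⟩⟩, e⟩⟩.

⟨e, ⟨⟨t, ⟨e, e⟩⟩, e⟩⟩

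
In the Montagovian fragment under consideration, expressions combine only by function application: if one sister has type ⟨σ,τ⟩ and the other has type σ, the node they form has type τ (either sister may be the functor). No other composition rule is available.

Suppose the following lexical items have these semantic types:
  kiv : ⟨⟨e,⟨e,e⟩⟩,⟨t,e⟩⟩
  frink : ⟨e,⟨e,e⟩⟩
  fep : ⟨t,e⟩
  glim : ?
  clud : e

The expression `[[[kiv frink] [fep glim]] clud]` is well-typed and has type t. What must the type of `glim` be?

⟨⟨t,e⟩,⟨⟨t,e⟩,⟨e,t⟩⟩⟩

[[[kiv frink] [fep glim]] clud] must have type t. The sister clud has type e; that is not a function onto t, so [[kiv frink] [fep glim]] must be the functor, of type ⟨e,t⟩.
[[kiv frink] [fep glim]] must have type ⟨e,t⟩. The sister [kiv frink] has type ⟨t,e⟩; that is not a function onto ⟨e,t⟩, so [fep glim] must be the functor, of type ⟨⟨t,e⟩,⟨e,t⟩⟩.
[fep glim] must have type ⟨⟨t,e⟩,⟨e,t⟩⟩. The sister fep has type ⟨t,e⟩; that is not a function onto ⟨⟨t,e⟩,⟨e,t⟩⟩, so glim must be the functor, of type ⟨⟨t,e⟩,⟨⟨t,e⟩,⟨e,t⟩⟩⟩.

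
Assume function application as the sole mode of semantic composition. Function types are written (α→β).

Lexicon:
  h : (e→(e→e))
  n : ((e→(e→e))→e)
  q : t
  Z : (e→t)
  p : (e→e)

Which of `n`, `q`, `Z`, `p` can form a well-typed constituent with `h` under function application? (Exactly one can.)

n — combines: n : ((e→(e→e))→e) takes h : (e→(e→e)) as argument, giving e.
q : t — no; h wants e, and q wants nothing (atomic).
Z : (e→t) — no; h wants e, and Z wants e.
p : (e→e) — no; h wants e, and p wants e.

n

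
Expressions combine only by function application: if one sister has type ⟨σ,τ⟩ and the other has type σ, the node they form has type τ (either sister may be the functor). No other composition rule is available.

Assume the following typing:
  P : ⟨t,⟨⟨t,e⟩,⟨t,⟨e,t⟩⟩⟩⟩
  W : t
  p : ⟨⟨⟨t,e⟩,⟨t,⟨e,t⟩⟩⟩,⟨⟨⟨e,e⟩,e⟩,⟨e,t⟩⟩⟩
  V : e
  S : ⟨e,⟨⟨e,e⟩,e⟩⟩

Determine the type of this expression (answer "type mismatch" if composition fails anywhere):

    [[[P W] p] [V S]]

⟨e,t⟩

[P W]: functor P : ⟨t,⟨⟨t,e⟩,⟨t,⟨e,t⟩⟩⟩⟩, argument W : t; result ⟨⟨t,e⟩,⟨t,⟨e,t⟩⟩⟩.
[[P W] p]: functor p : ⟨⟨⟨t,e⟩,⟨t,⟨e,t⟩⟩⟩,⟨⟨⟨e,e⟩,e⟩,⟨e,t⟩⟩⟩, argument [P W] : ⟨⟨t,e⟩,⟨t,⟨e,t⟩⟩⟩; result ⟨⟨⟨e,e⟩,e⟩,⟨e,t⟩⟩.
[V S]: functor S : ⟨e,⟨⟨e,e⟩,e⟩⟩, argument V : e; result ⟨⟨e,e⟩,e⟩.
[[[P W] p] [V S]]: functor [[P W] p] : ⟨⟨⟨e,e⟩,e⟩,⟨e,t⟩⟩, argument [V S] : ⟨⟨e,e⟩,e⟩; result ⟨e,t⟩.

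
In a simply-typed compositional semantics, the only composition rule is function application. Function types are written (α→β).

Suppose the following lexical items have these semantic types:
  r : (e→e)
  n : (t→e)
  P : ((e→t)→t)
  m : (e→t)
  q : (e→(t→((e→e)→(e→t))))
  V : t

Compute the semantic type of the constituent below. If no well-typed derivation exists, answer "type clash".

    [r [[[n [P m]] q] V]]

At [P m], P : ((e→t)→t) takes m : (e→t), giving t.
At [n [P m]], n : (t→e) takes [P m] : t, giving e.
At [[n [P m]] q], q : (e→(t→((e→e)→(e→t)))) takes [n [P m]] : e, giving (t→((e→e)→(e→t))).
At [[[n [P m]] q] V], [[n [P m]] q] : (t→((e→e)→(e→t))) takes V : t, giving ((e→e)→(e→t)).
At [r [[[n [P m]] q] V]], [[[n [P m]] q] V] : ((e→e)→(e→t)) takes r : (e→e), giving (e→t).

(e→t)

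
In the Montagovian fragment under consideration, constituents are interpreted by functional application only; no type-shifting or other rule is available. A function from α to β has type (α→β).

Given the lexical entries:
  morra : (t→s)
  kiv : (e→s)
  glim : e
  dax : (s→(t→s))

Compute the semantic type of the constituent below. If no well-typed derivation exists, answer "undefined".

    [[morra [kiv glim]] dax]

undefined

[kiv glim]: functor kiv : (e→s), argument glim : e; result s.
[morra [kiv glim]]: (t→s) and s cannot combine by function application — type clash.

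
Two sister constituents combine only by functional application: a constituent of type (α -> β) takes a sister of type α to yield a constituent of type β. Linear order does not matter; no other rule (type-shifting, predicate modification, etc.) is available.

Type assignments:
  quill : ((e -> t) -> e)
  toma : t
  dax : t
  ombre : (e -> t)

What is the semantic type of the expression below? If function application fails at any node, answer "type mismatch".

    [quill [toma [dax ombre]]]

At [dax ombre]: neither t nor (e -> t) can take the other as argument; the node is ill-typed.

type mismatch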